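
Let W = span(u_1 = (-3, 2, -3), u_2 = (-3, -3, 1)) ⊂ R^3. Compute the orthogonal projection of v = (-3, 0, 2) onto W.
proj_W(v) = (-897/418, -306/209, 71/418)

Set up U = [u_1 | ... | u_2] ∈ R^(3×2). The projector onto W = col(U) is P = U (U^T U)^(-1) U^T.
Compute U^T U =
  [22, 0]
  [0, 19],
and U^T v = (3, 11).
Solve U^T U · c = U^T v for the coefficients: c = (3/22, 11/19). The projection is proj_W(v) = U c.
Check: (v - proj_W(v)) · u_1 = 0  (should be 0).
Check: (v - proj_W(v)) · u_2 = 0  (should be 0).
Result: proj_W(v) = (-897/418, -306/209, 71/418).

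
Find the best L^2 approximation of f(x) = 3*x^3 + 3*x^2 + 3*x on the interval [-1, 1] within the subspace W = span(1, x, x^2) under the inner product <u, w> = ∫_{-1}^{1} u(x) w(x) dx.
g(x) = 3*x^2 + 24*x/5

The best approximation g ∈ W is the orthogonal projection of f onto W. Writing g = a_0 + a_1 x + a_2 x^2, the coefficients solve the normal equations G · a = b where
  G_{ij} = <φ_i, φ_j> and b_i = <f, φ_i>, with φ_0 = 1, φ_1 = x, φ_2 = x^2.
G =
  [2, 0, 2/3]
  [0, 2/3, 0]
  [2/3, 0, 2/5],
b = (2, 16/5, 6/5).
Solving gives a_0 = 0, a_1 = 24/5, a_2 = 3, so
  g(x) = 3*x^2 + 24*x/5.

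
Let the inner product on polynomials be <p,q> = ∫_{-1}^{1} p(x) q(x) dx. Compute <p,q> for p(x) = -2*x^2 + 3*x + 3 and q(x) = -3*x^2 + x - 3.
<p,q> = -78/5

Expand the product: p(x)·q(x) = 6*x^4 - 11*x^3 - 6*x - 9.
∫_{-1}^{1} of each monomial x^k gives [2/(k+1) if k even, 0 if k odd]. Integrating term-by-term (or equivalently evaluating the antiderivative F(x) = 6*x^5/5 - 11*x^4/4 - 3*x^2 - 9*x at the endpoints):
  F(1) − F(−1) = -271/20 − (41/20) = -78/5.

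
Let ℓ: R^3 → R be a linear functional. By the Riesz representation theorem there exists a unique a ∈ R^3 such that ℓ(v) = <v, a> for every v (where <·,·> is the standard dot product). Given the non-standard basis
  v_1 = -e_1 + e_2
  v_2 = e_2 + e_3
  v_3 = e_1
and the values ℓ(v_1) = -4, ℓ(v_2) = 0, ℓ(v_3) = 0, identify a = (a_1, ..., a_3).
a = (0, -4, 4)

Write a = (a_1, ..., a_3) in the standard basis. For each basis vector v_i, ℓ(v_i) = <v_i, a> is a linear equation in the a_j's. Collect the n equations into a matrix system V a = ℓ, where row i of V is v_i (expressed in the standard basis). Since V is invertible (lower-triangular with 1s on the diagonal, up to permutation), solve by back-substitution:
  V =
[[-1, 1, 0],
 [0, 1, 1],
 [1, 0, 0]]
  V a = (-4, 0, 0)
Solving gives a = (0, -4, 4).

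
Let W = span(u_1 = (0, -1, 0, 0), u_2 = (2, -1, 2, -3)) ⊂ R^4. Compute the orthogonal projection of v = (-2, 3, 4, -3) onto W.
proj_W(v) = (26/17, 3, 26/17, -39/17)

Set up U = [u_1 | ... | u_2] ∈ R^(4×2). The projector onto W = col(U) is P = U (U^T U)^(-1) U^T.
Compute U^T U =
  [1, 1]
  [1, 18],
and U^T v = (-3, 10).
Solve U^T U · c = U^T v for the coefficients: c = (-64/17, 13/17). The projection is proj_W(v) = U c.
Check: (v - proj_W(v)) · u_1 = 0  (should be 0).
Check: (v - proj_W(v)) · u_2 = 0  (should be 0).
Result: proj_W(v) = (26/17, 3, 26/17, -39/17).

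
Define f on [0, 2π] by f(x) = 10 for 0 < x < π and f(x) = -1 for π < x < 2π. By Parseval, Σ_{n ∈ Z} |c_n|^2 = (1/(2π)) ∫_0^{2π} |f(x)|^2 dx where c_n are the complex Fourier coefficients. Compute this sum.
Σ |c_n|^2 = 101/2

Parseval equates the L^2 energy of f (normalised by 1/(2π)) with the ℓ^2 sum of its Fourier coefficients: (1/(2π)) ∫_0^{2π} |f|^2 = Σ |c_n|^2.
Compute the left side: (1/(2π)) [∫_0^π 10^2 dx + ∫_π^{2π} (-1)^2 dx] = (1/(2π)) · (100π + 1π) = (100 + 1)/2 = 101/2.
So Σ_{n ∈ Z} |c_n|^2 = 101/2.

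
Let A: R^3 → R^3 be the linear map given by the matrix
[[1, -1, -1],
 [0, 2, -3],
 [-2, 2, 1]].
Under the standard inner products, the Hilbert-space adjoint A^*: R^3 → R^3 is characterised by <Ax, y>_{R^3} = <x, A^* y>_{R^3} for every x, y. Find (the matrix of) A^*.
A^* = A^T =
[[1, 0, -2],
 [-1, 2, 2],
 [-1, -3, 1]]

For real matrices with standard dot products, the defining identity <Ax, y> = <x, A^* y> gives (Ax)^T y = x^T (A^*) y, i.e. x^T A^T y = x^T (A^*) y. Since this holds for all x, y, we must have A^* = A^T. Therefore
A^* =
[[1, 0, -2],
 [-1, 2, 2],
 [-1, -3, 1]].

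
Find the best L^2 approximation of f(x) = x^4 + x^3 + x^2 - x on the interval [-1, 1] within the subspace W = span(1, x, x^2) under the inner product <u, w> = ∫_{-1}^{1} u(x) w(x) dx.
g(x) = 13*x^2/7 - 2*x/5 - 3/35

The best approximation g ∈ W is the orthogonal projection of f onto W. Writing g = a_0 + a_1 x + a_2 x^2, the coefficients solve the normal equations G · a = b where
  G_{ij} = <φ_i, φ_j> and b_i = <f, φ_i>, with φ_0 = 1, φ_1 = x, φ_2 = x^2.
G =
  [2, 0, 2/3]
  [0, 2/3, 0]
  [2/3, 0, 2/5],
b = (16/15, -4/15, 24/35).
Solving gives a_0 = -3/35, a_1 = -2/5, a_2 = 13/7, so
  g(x) = 13*x^2/7 - 2*x/5 - 3/35.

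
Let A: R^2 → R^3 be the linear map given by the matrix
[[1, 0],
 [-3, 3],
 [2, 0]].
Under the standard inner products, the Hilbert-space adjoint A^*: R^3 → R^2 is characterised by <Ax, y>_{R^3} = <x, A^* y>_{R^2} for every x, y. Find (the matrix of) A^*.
A^* = A^T =
[[1, -3, 2],
 [0, 3, 0]]

For real matrices with standard dot products, the defining identity <Ax, y> = <x, A^* y> gives (Ax)^T y = x^T (A^*) y, i.e. x^T A^T y = x^T (A^*) y. Since this holds for all x, y, we must have A^* = A^T. Therefore
A^* =
[[1, -3, 2],
 [0, 3, 0]].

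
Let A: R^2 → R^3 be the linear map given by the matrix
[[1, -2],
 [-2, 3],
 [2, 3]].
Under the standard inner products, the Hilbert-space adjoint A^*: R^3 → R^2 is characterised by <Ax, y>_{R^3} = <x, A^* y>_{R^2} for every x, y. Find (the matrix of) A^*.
A^* = A^T =
[[1, -2, 2],
 [-2, 3, 3]]

For real matrices with standard dot products, the defining identity <Ax, y> = <x, A^* y> gives (Ax)^T y = x^T (A^*) y, i.e. x^T A^T y = x^T (A^*) y. Since this holds for all x, y, we must have A^* = A^T. Therefore
A^* =
[[1, -2, 2],
 [-2, 3, 3]].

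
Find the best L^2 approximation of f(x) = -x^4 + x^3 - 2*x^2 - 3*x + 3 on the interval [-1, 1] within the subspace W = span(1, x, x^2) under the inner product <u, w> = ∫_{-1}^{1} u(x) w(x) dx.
g(x) = -20*x^2/7 - 12*x/5 + 108/35

The best approximation g ∈ W is the orthogonal projection of f onto W. Writing g = a_0 + a_1 x + a_2 x^2, the coefficients solve the normal equations G · a = b where
  G_{ij} = <φ_i, φ_j> and b_i = <f, φ_i>, with φ_0 = 1, φ_1 = x, φ_2 = x^2.
G =
  [2, 0, 2/3]
  [0, 2/3, 0]
  [2/3, 0, 2/5],
b = (64/15, -8/5, 32/35).
Solving gives a_0 = 108/35, a_1 = -12/5, a_2 = -20/7, so
  g(x) = -20*x^2/7 - 12*x/5 + 108/35.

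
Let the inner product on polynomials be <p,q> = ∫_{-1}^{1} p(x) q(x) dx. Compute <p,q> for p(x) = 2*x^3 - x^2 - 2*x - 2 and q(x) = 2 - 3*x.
<p,q> = -116/15

Expand the product: p(x)·q(x) = -6*x^4 + 7*x^3 + 4*x^2 + 2*x - 4.
∫_{-1}^{1} of each monomial x^k gives [2/(k+1) if k even, 0 if k odd]. Integrating term-by-term (or equivalently evaluating the antiderivative F(x) = -6*x^5/5 + 7*x^4/4 + 4*x^3/3 + x^2 - 4*x at the endpoints):
  F(1) − F(−1) = -67/60 − (397/60) = -116/15.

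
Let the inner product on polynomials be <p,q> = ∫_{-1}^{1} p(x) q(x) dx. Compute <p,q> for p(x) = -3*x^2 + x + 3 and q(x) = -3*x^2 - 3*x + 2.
<p,q> = 18/5

Expand the product: p(x)·q(x) = 9*x^4 + 6*x^3 - 18*x^2 - 7*x + 6.
∫_{-1}^{1} of each monomial x^k gives [2/(k+1) if k even, 0 if k odd]. Integrating term-by-term (or equivalently evaluating the antiderivative F(x) = 9*x^5/5 + 3*x^4/2 - 6*x^3 - 7*x^2/2 + 6*x at the endpoints):
  F(1) − F(−1) = -1/5 − (-19/5) = 18/5.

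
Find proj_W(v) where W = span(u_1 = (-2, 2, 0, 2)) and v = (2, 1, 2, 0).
proj_W(v) = (1/3, -1/3, 0, -1/3)

Set up U = [u_1 | ... | u_1] ∈ R^(4×1). The projector onto W = col(U) is P = U (U^T U)^(-1) U^T.
Compute U^T U =
  [12],
and U^T v = (-2).
Solve U^T U · c = U^T v for the coefficients: c = (-1/6). The projection is proj_W(v) = U c.
Check: (v - proj_W(v)) · u_1 = 0  (should be 0).
Result: proj_W(v) = (1/3, -1/3, 0, -1/3).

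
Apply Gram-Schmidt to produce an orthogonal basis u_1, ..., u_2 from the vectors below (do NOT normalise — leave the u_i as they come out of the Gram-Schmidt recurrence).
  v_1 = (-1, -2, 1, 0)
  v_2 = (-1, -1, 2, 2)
Orthogonal basis:
  u_1 = (-1, -2, 1, 0)
  u_2 = (-1/6, 2/3, 7/6, 2)

Apply the Gram-Schmidt recurrence
  u_1 = v_1
  u_i = v_i − Σ_{j<i} ((v_i · u_j) / (u_j · u_j)) · u_j.

Step by step this gives:
  u_1 = (-1, -2, 1, 0)
  u_2 = (-1/6, 2/3, 7/6, 2)

Orthogonality check:
  u_2 · u_1 = 0 (should be 0)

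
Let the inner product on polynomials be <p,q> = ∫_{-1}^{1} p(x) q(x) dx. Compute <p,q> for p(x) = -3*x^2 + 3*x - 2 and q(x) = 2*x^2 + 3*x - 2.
<p,q> = 194/15

Expand the product: p(x)·q(x) = -6*x^4 - 3*x^3 + 11*x^2 - 12*x + 4.
∫_{-1}^{1} of each monomial x^k gives [2/(k+1) if k even, 0 if k odd]. Integrating term-by-term (or equivalently evaluating the antiderivative F(x) = -6*x^5/5 - 3*x^4/4 + 11*x^3/3 - 6*x^2 + 4*x at the endpoints):
  F(1) − F(−1) = -17/60 − (-793/60) = 194/15.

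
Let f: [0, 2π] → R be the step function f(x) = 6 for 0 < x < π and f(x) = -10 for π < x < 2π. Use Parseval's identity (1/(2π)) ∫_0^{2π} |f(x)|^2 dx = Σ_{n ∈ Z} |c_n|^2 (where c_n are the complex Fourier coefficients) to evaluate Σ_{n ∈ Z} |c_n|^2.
Σ |c_n|^2 = 68

Parseval equates the L^2 energy of f (normalised by 1/(2π)) with the ℓ^2 sum of its Fourier coefficients: (1/(2π)) ∫_0^{2π} |f|^2 = Σ |c_n|^2.
Compute the left side: (1/(2π)) [∫_0^π 6^2 dx + ∫_π^{2π} (-10)^2 dx] = (1/(2π)) · (36π + 100π) = (36 + 100)/2 = 68.
So Σ_{n ∈ Z} |c_n|^2 = 68.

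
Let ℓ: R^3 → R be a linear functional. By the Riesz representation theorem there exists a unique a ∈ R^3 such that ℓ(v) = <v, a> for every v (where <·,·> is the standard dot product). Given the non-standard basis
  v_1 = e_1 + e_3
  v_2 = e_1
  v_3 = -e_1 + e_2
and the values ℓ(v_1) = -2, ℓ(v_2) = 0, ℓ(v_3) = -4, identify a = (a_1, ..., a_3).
a = (0, -4, -2)

Write a = (a_1, ..., a_3) in the standard basis. For each basis vector v_i, ℓ(v_i) = <v_i, a> is a linear equation in the a_j's. Collect the n equations into a matrix system V a = ℓ, where row i of V is v_i (expressed in the standard basis). Since V is invertible (lower-triangular with 1s on the diagonal, up to permutation), solve by back-substitution:
  V =
[[1, 0, 1],
 [1, 0, 0],
 [-1, 1, 0]]
  V a = (-2, 0, -4)
Solving gives a = (0, -4, -2).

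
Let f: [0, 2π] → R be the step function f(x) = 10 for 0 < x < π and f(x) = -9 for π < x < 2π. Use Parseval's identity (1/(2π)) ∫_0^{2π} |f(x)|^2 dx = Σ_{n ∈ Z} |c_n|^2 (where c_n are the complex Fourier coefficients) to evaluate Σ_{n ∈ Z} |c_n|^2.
Σ |c_n|^2 = 181/2

Parseval equates the L^2 energy of f (normalised by 1/(2π)) with the ℓ^2 sum of its Fourier coefficients: (1/(2π)) ∫_0^{2π} |f|^2 = Σ |c_n|^2.
Compute the left side: (1/(2π)) [∫_0^π 10^2 dx + ∫_π^{2π} (-9)^2 dx] = (1/(2π)) · (100π + 81π) = (100 + 81)/2 = 181/2.
So Σ_{n ∈ Z} |c_n|^2 = 181/2.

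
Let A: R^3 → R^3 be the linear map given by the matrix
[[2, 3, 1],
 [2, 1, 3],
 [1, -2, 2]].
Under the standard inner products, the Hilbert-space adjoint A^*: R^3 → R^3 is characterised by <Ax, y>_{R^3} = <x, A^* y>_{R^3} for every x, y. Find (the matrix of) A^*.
A^* = A^T =
[[2, 2, 1],
 [3, 1, -2],
 [1, 3, 2]]

For real matrices with standard dot products, the defining identity <Ax, y> = <x, A^* y> gives (Ax)^T y = x^T (A^*) y, i.e. x^T A^T y = x^T (A^*) y. Since this holds for all x, y, we must have A^* = A^T. Therefore
A^* =
[[2, 2, 1],
 [3, 1, -2],
 [1, 3, 2]].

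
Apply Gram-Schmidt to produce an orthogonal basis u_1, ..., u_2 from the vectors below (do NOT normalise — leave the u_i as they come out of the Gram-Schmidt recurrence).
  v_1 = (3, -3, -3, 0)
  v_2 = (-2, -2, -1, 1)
Orthogonal basis:
  u_1 = (3, -3, -3, 0)
  u_2 = (-7/3, -5/3, -2/3, 1)

Apply the Gram-Schmidt recurrence
  u_1 = v_1
  u_i = v_i − Σ_{j<i} ((v_i · u_j) / (u_j · u_j)) · u_j.

Step by step this gives:
  u_1 = (3, -3, -3, 0)
  u_2 = (-7/3, -5/3, -2/3, 1)

Orthogonality check:
  u_2 · u_1 = 0 (should be 0)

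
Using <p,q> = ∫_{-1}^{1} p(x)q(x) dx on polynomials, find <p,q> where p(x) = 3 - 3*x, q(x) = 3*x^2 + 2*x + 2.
<p,q> = 14

Expand the product: p(x)·q(x) = -9*x^3 + 3*x^2 + 6.
∫_{-1}^{1} of each monomial x^k gives [2/(k+1) if k even, 0 if k odd]. Integrating term-by-term (or equivalently evaluating the antiderivative F(x) = -9*x^4/4 + x^3 + 6*x at the endpoints):
  F(1) − F(−1) = 19/4 − (-37/4) = 14.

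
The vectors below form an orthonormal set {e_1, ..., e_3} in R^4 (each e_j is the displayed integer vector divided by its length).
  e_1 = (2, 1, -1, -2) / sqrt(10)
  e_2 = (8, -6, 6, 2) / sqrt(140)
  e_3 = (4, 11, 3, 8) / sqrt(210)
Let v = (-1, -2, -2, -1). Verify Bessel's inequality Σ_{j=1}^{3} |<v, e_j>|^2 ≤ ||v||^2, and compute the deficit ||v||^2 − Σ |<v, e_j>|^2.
Σ |<v, e_j>|^2 = 25/3; ||v||^2 = 10; deficit = 5/3

Write each e_j = u_j / sqrt(<u_j, u_j>) where u_j is the displayed integer vector. Then <v, e_j> = <v, u_j> / sqrt(<u_j, u_j>), so |<v, e_j>|^2 = <v, u_j>^2 / <u_j, u_j>.
Coefficients: <v, e_1> = 0/sqrt(10), <v, e_2> = -10/sqrt(140), <v, e_3> = -40/sqrt(210).
Square and sum: Σ |<v, e_j>|^2 = 25/3.
Compute ||v||^2 = v·v = 10.
Deficit = 10 − 25/3 = 5/3 ≥ 0, confirming Bessel's inequality. (The deficit equals ||v − Σ <v,e_j> e_j||^2, the squared distance from v to span{e_j}.)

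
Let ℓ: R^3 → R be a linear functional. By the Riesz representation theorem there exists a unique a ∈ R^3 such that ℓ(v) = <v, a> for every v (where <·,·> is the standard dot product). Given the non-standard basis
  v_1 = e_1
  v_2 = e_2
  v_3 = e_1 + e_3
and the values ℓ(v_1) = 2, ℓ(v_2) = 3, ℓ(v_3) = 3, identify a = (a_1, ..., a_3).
a = (2, 3, 1)

Write a = (a_1, ..., a_3) in the standard basis. For each basis vector v_i, ℓ(v_i) = <v_i, a> is a linear equation in the a_j's. Collect the n equations into a matrix system V a = ℓ, where row i of V is v_i (expressed in the standard basis). Since V is invertible (lower-triangular with 1s on the diagonal, up to permutation), solve by back-substitution:
  V =
[[1, 0, 0],
 [0, 1, 0],
 [1, 0, 1]]
  V a = (2, 3, 3)
Solving gives a = (2, 3, 1).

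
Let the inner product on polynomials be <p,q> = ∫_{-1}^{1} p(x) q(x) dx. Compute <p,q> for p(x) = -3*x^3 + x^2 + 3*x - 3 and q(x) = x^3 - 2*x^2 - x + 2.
<p,q> = -832/105

Expand the product: p(x)·q(x) = -3*x^6 + 7*x^5 + 4*x^4 - 16*x^3 + 5*x^2 + 9*x - 6.
∫_{-1}^{1} of each monomial x^k gives [2/(k+1) if k even, 0 if k odd]. Integrating term-by-term (or equivalently evaluating the antiderivative F(x) = -3*x^7/7 + 7*x^6/6 + 4*x^5/5 - 4*x^4 + 5*x^3/3 + 9*x^2/2 - 6*x at the endpoints):
  F(1) − F(−1) = -241/105 − (197/35) = -832/105.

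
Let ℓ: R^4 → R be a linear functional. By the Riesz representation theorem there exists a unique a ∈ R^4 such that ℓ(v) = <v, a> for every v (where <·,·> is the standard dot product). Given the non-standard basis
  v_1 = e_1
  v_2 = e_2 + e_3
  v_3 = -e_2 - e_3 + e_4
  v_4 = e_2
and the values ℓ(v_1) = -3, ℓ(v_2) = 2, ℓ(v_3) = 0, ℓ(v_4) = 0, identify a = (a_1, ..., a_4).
a = (-3, 0, 2, 2)

Write a = (a_1, ..., a_4) in the standard basis. For each basis vector v_i, ℓ(v_i) = <v_i, a> is a linear equation in the a_j's. Collect the n equations into a matrix system V a = ℓ, where row i of V is v_i (expressed in the standard basis). Since V is invertible (lower-triangular with 1s on the diagonal, up to permutation), solve by back-substitution:
  V =
[[1, 0, 0, 0],
 [0, 1, 1, 0],
 [0, -1, -1, 1],
 [0, 1, 0, 0]]
  V a = (-3, 2, 0, 0)
Solving gives a = (-3, 0, 2, 2).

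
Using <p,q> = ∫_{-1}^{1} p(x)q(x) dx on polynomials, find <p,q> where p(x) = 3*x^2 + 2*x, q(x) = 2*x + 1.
<p,q> = 14/3

Expand the product: p(x)·q(x) = 6*x^3 + 7*x^2 + 2*x.
∫_{-1}^{1} of each monomial x^k gives [2/(k+1) if k even, 0 if k odd]. Integrating term-by-term (or equivalently evaluating the antiderivative F(x) = 3*x^4/2 + 7*x^3/3 + x^2 at the endpoints):
  F(1) − F(−1) = 29/6 − (1/6) = 14/3.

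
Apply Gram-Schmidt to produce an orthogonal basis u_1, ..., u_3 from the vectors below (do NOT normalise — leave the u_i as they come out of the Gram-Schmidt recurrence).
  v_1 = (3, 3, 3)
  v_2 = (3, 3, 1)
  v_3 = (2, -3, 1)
Orthogonal basis:
  u_1 = (3, 3, 3)
  u_2 = (2/3, 2/3, -4/3)
  u_3 = (5/2, -5/2, 0)

Apply the Gram-Schmidt recurrence
  u_1 = v_1
  u_i = v_i − Σ_{j<i} ((v_i · u_j) / (u_j · u_j)) · u_j.

Step by step this gives:
  u_1 = (3, 3, 3)
  u_2 = (2/3, 2/3, -4/3)
  u_3 = (5/2, -5/2, 0)

Orthogonality check:
  u_2 · u_1 = 0 (should be 0)
  u_3 · u_1 = 0 (should be 0)
  u_3 · u_2 = 0 (should be 0)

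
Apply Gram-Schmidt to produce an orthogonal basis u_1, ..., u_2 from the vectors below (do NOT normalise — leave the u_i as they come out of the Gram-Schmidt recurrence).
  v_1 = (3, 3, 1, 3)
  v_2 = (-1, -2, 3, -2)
Orthogonal basis:
  u_1 = (3, 3, 1, 3)
  u_2 = (2/7, -5/7, 24/7, -5/7)

Apply the Gram-Schmidt recurrence
  u_1 = v_1
  u_i = v_i − Σ_{j<i} ((v_i · u_j) / (u_j · u_j)) · u_j.

Step by step this gives:
  u_1 = (3, 3, 1, 3)
  u_2 = (2/7, -5/7, 24/7, -5/7)

Orthogonality check:
  u_2 · u_1 = 0 (should be 0)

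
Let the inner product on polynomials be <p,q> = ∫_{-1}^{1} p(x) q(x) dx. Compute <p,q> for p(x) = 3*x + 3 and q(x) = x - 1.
<p,q> = -4

Expand the product: p(x)·q(x) = 3*x^2 - 3.
∫_{-1}^{1} of each monomial x^k gives [2/(k+1) if k even, 0 if k odd]. Integrating term-by-term (or equivalently evaluating the antiderivative F(x) = x^3 - 3*x at the endpoints):
  F(1) − F(−1) = -2 − (2) = -4.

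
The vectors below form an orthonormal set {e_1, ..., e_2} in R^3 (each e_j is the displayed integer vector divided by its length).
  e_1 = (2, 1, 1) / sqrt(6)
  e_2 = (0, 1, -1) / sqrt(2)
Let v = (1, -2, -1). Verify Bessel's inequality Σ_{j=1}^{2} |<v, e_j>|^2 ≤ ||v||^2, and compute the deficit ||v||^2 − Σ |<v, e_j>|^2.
Σ |<v, e_j>|^2 = 2/3; ||v||^2 = 6; deficit = 16/3

Write each e_j = u_j / sqrt(<u_j, u_j>) where u_j is the displayed integer vector. Then <v, e_j> = <v, u_j> / sqrt(<u_j, u_j>), so |<v, e_j>|^2 = <v, u_j>^2 / <u_j, u_j>.
Coefficients: <v, e_1> = -1/sqrt(6), <v, e_2> = -1/sqrt(2).
Square and sum: Σ |<v, e_j>|^2 = 2/3.
Compute ||v||^2 = v·v = 6.
Deficit = 6 − 2/3 = 16/3 ≥ 0, confirming Bessel's inequality. (The deficit equals ||v − Σ <v,e_j> e_j||^2, the squared distance from v to span{e_j}.)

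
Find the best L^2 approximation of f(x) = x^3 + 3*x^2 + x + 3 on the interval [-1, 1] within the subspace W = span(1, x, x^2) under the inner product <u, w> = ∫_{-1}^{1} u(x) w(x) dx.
g(x) = 3*x^2 + 8*x/5 + 3

The best approximation g ∈ W is the orthogonal projection of f onto W. Writing g = a_0 + a_1 x + a_2 x^2, the coefficients solve the normal equations G · a = b where
  G_{ij} = <φ_i, φ_j> and b_i = <f, φ_i>, with φ_0 = 1, φ_1 = x, φ_2 = x^2.
G =
  [2, 0, 2/3]
  [0, 2/3, 0]
  [2/3, 0, 2/5],
b = (8, 16/15, 16/5).
Solving gives a_0 = 3, a_1 = 8/5, a_2 = 3, so
  g(x) = 3*x^2 + 8*x/5 + 3.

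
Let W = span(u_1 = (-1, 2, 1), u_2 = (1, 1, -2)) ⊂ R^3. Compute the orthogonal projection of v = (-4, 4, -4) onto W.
proj_W(v) = (0, 24/5, -8/5)

Set up U = [u_1 | ... | u_2] ∈ R^(3×2). The projector onto W = col(U) is P = U (U^T U)^(-1) U^T.
Compute U^T U =
  [6, -1]
  [-1, 6],
and U^T v = (8, 8).
Solve U^T U · c = U^T v for the coefficients: c = (8/5, 8/5). The projection is proj_W(v) = U c.
Check: (v - proj_W(v)) · u_1 = 0  (should be 0).
Check: (v - proj_W(v)) · u_2 = 0  (should be 0).
Result: proj_W(v) = (0, 24/5, -8/5).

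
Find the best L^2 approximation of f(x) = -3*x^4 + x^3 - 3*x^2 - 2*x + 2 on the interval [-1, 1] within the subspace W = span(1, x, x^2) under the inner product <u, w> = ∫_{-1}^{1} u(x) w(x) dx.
g(x) = -39*x^2/7 - 7*x/5 + 79/35

The best approximation g ∈ W is the orthogonal projection of f onto W. Writing g = a_0 + a_1 x + a_2 x^2, the coefficients solve the normal equations G · a = b where
  G_{ij} = <φ_i, φ_j> and b_i = <f, φ_i>, with φ_0 = 1, φ_1 = x, φ_2 = x^2.
G =
  [2, 0, 2/3]
  [0, 2/3, 0]
  [2/3, 0, 2/5],
b = (4/5, -14/15, -76/105).
Solving gives a_0 = 79/35, a_1 = -7/5, a_2 = -39/7, so
  g(x) = -39*x^2/7 - 7*x/5 + 79/35.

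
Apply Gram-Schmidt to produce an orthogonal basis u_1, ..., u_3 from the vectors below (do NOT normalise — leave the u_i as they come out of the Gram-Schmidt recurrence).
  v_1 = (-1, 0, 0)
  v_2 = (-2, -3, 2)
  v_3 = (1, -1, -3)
Orthogonal basis:
  u_1 = (-1, 0, 0)
  u_2 = (0, -3, 2)
  u_3 = (0, -22/13, -33/13)

Apply the Gram-Schmidt recurrence
  u_1 = v_1
  u_i = v_i − Σ_{j<i} ((v_i · u_j) / (u_j · u_j)) · u_j.

Step by step this gives:
  u_1 = (-1, 0, 0)
  u_2 = (0, -3, 2)
  u_3 = (0, -22/13, -33/13)

Orthogonality check:
  u_2 · u_1 = 0 (should be 0)
  u_3 · u_1 = 0 (should be 0)
  u_3 · u_2 = 0 (should be 0)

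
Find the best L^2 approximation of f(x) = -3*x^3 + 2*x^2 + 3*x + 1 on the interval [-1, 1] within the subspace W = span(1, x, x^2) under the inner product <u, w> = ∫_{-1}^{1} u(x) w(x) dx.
g(x) = 2*x^2 + 6*x/5 + 1

The best approximation g ∈ W is the orthogonal projection of f onto W. Writing g = a_0 + a_1 x + a_2 x^2, the coefficients solve the normal equations G · a = b where
  G_{ij} = <φ_i, φ_j> and b_i = <f, φ_i>, with φ_0 = 1, φ_1 = x, φ_2 = x^2.
G =
  [2, 0, 2/3]
  [0, 2/3, 0]
  [2/3, 0, 2/5],
b = (10/3, 4/5, 22/15).
Solving gives a_0 = 1, a_1 = 6/5, a_2 = 2, so
  g(x) = 2*x^2 + 6*x/5 + 1.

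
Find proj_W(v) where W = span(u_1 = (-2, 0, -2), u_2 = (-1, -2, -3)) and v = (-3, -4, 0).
proj_W(v) = (-2/3, -5/3, -7/3)

Set up U = [u_1 | ... | u_2] ∈ R^(3×2). The projector onto W = col(U) is P = U (U^T U)^(-1) U^T.
Compute U^T U =
  [8, 8]
  [8, 14],
and U^T v = (6, 11).
Solve U^T U · c = U^T v for the coefficients: c = (-1/12, 5/6). The projection is proj_W(v) = U c.
Check: (v - proj_W(v)) · u_1 = 0  (should be 0).
Check: (v - proj_W(v)) · u_2 = 0  (should be 0).
Result: proj_W(v) = (-2/3, -5/3, -7/3).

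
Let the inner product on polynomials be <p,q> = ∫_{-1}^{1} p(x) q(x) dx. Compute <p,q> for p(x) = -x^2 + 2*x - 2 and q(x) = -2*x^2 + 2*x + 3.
<p,q> = -118/15

Expand the product: p(x)·q(x) = 2*x^4 - 6*x^3 + 5*x^2 + 2*x - 6.
∫_{-1}^{1} of each monomial x^k gives [2/(k+1) if k even, 0 if k odd]. Integrating term-by-term (or equivalently evaluating the antiderivative F(x) = 2*x^5/5 - 3*x^4/2 + 5*x^3/3 + x^2 - 6*x at the endpoints):
  F(1) − F(−1) = -133/30 − (103/30) = -118/15.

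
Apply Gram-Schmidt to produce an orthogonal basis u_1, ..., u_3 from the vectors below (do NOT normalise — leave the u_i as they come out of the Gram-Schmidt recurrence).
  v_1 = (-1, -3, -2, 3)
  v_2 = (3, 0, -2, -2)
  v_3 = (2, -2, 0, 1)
Orthogonal basis:
  u_1 = (-1, -3, -2, 3)
  u_2 = (64/23, -15/23, -56/23, -31/23)
  u_3 = (245/183, -105/122, 266/183, 203/366)

Apply the Gram-Schmidt recurrence
  u_1 = v_1
  u_i = v_i − Σ_{j<i} ((v_i · u_j) / (u_j · u_j)) · u_j.

Step by step this gives:
  u_1 = (-1, -3, -2, 3)
  u_2 = (64/23, -15/23, -56/23, -31/23)
  u_3 = (245/183, -105/122, 266/183, 203/366)

Orthogonality check:
  u_2 · u_1 = 0 (should be 0)
  u_3 · u_1 = 0 (should be 0)
  u_3 · u_2 = 0 (should be 0)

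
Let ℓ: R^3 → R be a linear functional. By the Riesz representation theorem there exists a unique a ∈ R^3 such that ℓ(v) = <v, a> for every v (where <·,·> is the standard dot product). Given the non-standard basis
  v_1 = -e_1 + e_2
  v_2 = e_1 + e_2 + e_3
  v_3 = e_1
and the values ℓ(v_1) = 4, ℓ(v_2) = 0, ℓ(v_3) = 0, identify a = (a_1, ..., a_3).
a = (0, 4, -4)

Write a = (a_1, ..., a_3) in the standard basis. For each basis vector v_i, ℓ(v_i) = <v_i, a> is a linear equation in the a_j's. Collect the n equations into a matrix system V a = ℓ, where row i of V is v_i (expressed in the standard basis). Since V is invertible (lower-triangular with 1s on the diagonal, up to permutation), solve by back-substitution:
  V =
[[-1, 1, 0],
 [1, 1, 1],
 [1, 0, 0]]
  V a = (4, 0, 0)
Solving gives a = (0, 4, -4).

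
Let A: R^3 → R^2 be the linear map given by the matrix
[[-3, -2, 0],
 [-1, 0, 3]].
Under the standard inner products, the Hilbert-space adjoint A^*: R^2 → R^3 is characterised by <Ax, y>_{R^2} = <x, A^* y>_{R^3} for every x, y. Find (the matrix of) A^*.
A^* = A^T =
[[-3, -1],
 [-2, 0],
 [0, 3]]

For real matrices with standard dot products, the defining identity <Ax, y> = <x, A^* y> gives (Ax)^T y = x^T (A^*) y, i.e. x^T A^T y = x^T (A^*) y. Since this holds for all x, y, we must have A^* = A^T. Therefore
A^* =
[[-3, -1],
 [-2, 0],
 [0, 3]].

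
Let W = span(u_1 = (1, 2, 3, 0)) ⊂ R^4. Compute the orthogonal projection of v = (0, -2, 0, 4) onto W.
proj_W(v) = (-2/7, -4/7, -6/7, 0)

Set up U = [u_1 | ... | u_1] ∈ R^(4×1). The projector onto W = col(U) is P = U (U^T U)^(-1) U^T.
Compute U^T U =
  [14],
and U^T v = (-4).
Solve U^T U · c = U^T v for the coefficients: c = (-2/7). The projection is proj_W(v) = U c.
Check: (v - proj_W(v)) · u_1 = 0  (should be 0).
Result: proj_W(v) = (-2/7, -4/7, -6/7, 0).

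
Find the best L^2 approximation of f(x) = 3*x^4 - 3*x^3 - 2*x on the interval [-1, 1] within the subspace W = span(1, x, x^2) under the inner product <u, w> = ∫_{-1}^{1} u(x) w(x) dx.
g(x) = 18*x^2/7 - 19*x/5 - 9/35

The best approximation g ∈ W is the orthogonal projection of f onto W. Writing g = a_0 + a_1 x + a_2 x^2, the coefficients solve the normal equations G · a = b where
  G_{ij} = <φ_i, φ_j> and b_i = <f, φ_i>, with φ_0 = 1, φ_1 = x, φ_2 = x^2.
G =
  [2, 0, 2/3]
  [0, 2/3, 0]
  [2/3, 0, 2/5],
b = (6/5, -38/15, 6/7).
Solving gives a_0 = -9/35, a_1 = -19/5, a_2 = 18/7, so
  g(x) = 18*x^2/7 - 19*x/5 - 9/35.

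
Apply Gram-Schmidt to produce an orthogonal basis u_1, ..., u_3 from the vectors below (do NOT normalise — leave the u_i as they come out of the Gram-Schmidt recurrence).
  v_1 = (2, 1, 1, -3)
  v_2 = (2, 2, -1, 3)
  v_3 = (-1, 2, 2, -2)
Orthogonal basis:
  u_1 = (2, 1, 1, -3)
  u_2 = (38/15, 34/15, -11/15, 11/5)
  u_3 = (-189/127, 252/127, 165/127, 13/127)

Apply the Gram-Schmidt recurrence
  u_1 = v_1
  u_i = v_i − Σ_{j<i} ((v_i · u_j) / (u_j · u_j)) · u_j.

Step by step this gives:
  u_1 = (2, 1, 1, -3)
  u_2 = (38/15, 34/15, -11/15, 11/5)
  u_3 = (-189/127, 252/127, 165/127, 13/127)

Orthogonality check:
  u_2 · u_1 = 0 (should be 0)
  u_3 · u_1 = 0 (should be 0)
  u_3 · u_2 = 0 (should be 0)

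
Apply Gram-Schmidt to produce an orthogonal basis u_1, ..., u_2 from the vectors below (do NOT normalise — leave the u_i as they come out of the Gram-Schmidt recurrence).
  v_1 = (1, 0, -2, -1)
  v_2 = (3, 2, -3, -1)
Orthogonal basis:
  u_1 = (1, 0, -2, -1)
  u_2 = (4/3, 2, 1/3, 2/3)

Apply the Gram-Schmidt recurrence
  u_1 = v_1
  u_i = v_i − Σ_{j<i} ((v_i · u_j) / (u_j · u_j)) · u_j.

Step by step this gives:
  u_1 = (1, 0, -2, -1)
  u_2 = (4/3, 2, 1/3, 2/3)

Orthogonality check:
  u_2 · u_1 = 0 (should be 0)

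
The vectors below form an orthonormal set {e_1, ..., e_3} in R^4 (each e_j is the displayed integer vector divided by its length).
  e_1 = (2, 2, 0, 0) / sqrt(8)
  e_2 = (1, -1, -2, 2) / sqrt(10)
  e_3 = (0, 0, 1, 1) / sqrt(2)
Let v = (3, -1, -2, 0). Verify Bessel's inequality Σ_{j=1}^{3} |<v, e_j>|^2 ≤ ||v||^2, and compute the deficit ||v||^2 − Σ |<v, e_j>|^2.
Σ |<v, e_j>|^2 = 52/5; ||v||^2 = 14; deficit = 18/5

Write each e_j = u_j / sqrt(<u_j, u_j>) where u_j is the displayed integer vector. Then <v, e_j> = <v, u_j> / sqrt(<u_j, u_j>), so |<v, e_j>|^2 = <v, u_j>^2 / <u_j, u_j>.
Coefficients: <v, e_1> = 4/sqrt(8), <v, e_2> = 8/sqrt(10), <v, e_3> = -2/sqrt(2).
Square and sum: Σ |<v, e_j>|^2 = 52/5.
Compute ||v||^2 = v·v = 14.
Deficit = 14 − 52/5 = 18/5 ≥ 0, confirming Bessel's inequality. (The deficit equals ||v − Σ <v,e_j> e_j||^2, the squared distance from v to span{e_j}.)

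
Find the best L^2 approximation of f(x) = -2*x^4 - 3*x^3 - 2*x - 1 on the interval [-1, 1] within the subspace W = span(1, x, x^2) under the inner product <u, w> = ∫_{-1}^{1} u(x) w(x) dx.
g(x) = -12*x^2/7 - 19*x/5 - 29/35

The best approximation g ∈ W is the orthogonal projection of f onto W. Writing g = a_0 + a_1 x + a_2 x^2, the coefficients solve the normal equations G · a = b where
  G_{ij} = <φ_i, φ_j> and b_i = <f, φ_i>, with φ_0 = 1, φ_1 = x, φ_2 = x^2.
G =
  [2, 0, 2/3]
  [0, 2/3, 0]
  [2/3, 0, 2/5],
b = (-14/5, -38/15, -26/21).
Solving gives a_0 = -29/35, a_1 = -19/5, a_2 = -12/7, so
  g(x) = -12*x^2/7 - 19*x/5 - 29/35.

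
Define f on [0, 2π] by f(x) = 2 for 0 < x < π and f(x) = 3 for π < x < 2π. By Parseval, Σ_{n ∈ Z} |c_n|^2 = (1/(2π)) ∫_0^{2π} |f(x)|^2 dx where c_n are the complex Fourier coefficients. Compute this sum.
Σ |c_n|^2 = 13/2

Parseval equates the L^2 energy of f (normalised by 1/(2π)) with the ℓ^2 sum of its Fourier coefficients: (1/(2π)) ∫_0^{2π} |f|^2 = Σ |c_n|^2.
Compute the left side: (1/(2π)) [∫_0^π 2^2 dx + ∫_π^{2π} 3^2 dx] = (1/(2π)) · (4π + 9π) = (4 + 9)/2 = 13/2.
So Σ_{n ∈ Z} |c_n|^2 = 13/2.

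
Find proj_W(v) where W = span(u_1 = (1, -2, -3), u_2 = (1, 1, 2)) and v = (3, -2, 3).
proj_W(v) = (121/35, 2/7, 57/35)

Set up U = [u_1 | ... | u_2] ∈ R^(3×2). The projector onto W = col(U) is P = U (U^T U)^(-1) U^T.
Compute U^T U =
  [14, -7]
  [-7, 6],
and U^T v = (-2, 7).
Solve U^T U · c = U^T v for the coefficients: c = (37/35, 12/5). The projection is proj_W(v) = U c.
Check: (v - proj_W(v)) · u_1 = 0  (should be 0).
Check: (v - proj_W(v)) · u_2 = 0  (should be 0).
Result: proj_W(v) = (121/35, 2/7, 57/35).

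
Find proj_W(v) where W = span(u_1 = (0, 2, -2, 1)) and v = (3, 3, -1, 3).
proj_W(v) = (0, 22/9, -22/9, 11/9)

Set up U = [u_1 | ... | u_1] ∈ R^(4×1). The projector onto W = col(U) is P = U (U^T U)^(-1) U^T.
Compute U^T U =
  [9],
and U^T v = (11).
Solve U^T U · c = U^T v for the coefficients: c = (11/9). The projection is proj_W(v) = U c.
Check: (v - proj_W(v)) · u_1 = 0  (should be 0).
Result: proj_W(v) = (0, 22/9, -22/9, 11/9).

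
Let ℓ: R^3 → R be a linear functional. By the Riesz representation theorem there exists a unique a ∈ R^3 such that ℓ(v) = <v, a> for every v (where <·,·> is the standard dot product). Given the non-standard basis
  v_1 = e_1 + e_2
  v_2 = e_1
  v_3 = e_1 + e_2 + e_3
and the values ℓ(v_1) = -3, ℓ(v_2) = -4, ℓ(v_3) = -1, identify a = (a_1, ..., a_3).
a = (-4, 1, 2)

Write a = (a_1, ..., a_3) in the standard basis. For each basis vector v_i, ℓ(v_i) = <v_i, a> is a linear equation in the a_j's. Collect the n equations into a matrix system V a = ℓ, where row i of V is v_i (expressed in the standard basis). Since V is invertible (lower-triangular with 1s on the diagonal, up to permutation), solve by back-substitution:
  V =
[[1, 1, 0],
 [1, 0, 0],
 [1, 1, 1]]
  V a = (-3, -4, -1)
Solving gives a = (-4, 1, 2).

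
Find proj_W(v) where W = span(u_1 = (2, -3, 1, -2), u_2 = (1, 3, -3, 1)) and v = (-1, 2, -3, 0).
proj_W(v) = (2/27, 43/18, -103/54, 28/27)

Set up U = [u_1 | ... | u_2] ∈ R^(4×2). The projector onto W = col(U) is P = U (U^T U)^(-1) U^T.
Compute U^T U =
  [18, -12]
  [-12, 20],
and U^T v = (-11, 14).
Solve U^T U · c = U^T v for the coefficients: c = (-13/54, 5/9). The projection is proj_W(v) = U c.
Check: (v - proj_W(v)) · u_1 = 0  (should be 0).
Check: (v - proj_W(v)) · u_2 = 0  (should be 0).
Result: proj_W(v) = (2/27, 43/18, -103/54, 28/27).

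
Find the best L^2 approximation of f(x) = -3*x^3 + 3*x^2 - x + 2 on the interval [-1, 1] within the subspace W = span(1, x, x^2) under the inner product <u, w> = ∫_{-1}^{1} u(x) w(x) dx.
g(x) = 3*x^2 - 14*x/5 + 2

The best approximation g ∈ W is the orthogonal projection of f onto W. Writing g = a_0 + a_1 x + a_2 x^2, the coefficients solve the normal equations G · a = b where
  G_{ij} = <φ_i, φ_j> and b_i = <f, φ_i>, with φ_0 = 1, φ_1 = x, φ_2 = x^2.
G =
  [2, 0, 2/3]
  [0, 2/3, 0]
  [2/3, 0, 2/5],
b = (6, -28/15, 38/15).
Solving gives a_0 = 2, a_1 = -14/5, a_2 = 3, so
  g(x) = 3*x^2 - 14*x/5 + 2.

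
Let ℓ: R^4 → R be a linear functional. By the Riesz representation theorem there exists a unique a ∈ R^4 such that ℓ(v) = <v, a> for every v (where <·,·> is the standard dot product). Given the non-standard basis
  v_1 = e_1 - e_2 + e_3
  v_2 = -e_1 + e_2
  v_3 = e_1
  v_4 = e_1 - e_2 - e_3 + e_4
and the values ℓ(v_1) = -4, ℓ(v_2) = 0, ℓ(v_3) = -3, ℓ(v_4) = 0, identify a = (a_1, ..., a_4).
a = (-3, -3, -4, -4)

Write a = (a_1, ..., a_4) in the standard basis. For each basis vector v_i, ℓ(v_i) = <v_i, a> is a linear equation in the a_j's. Collect the n equations into a matrix system V a = ℓ, where row i of V is v_i (expressed in the standard basis). Since V is invertible (lower-triangular with 1s on the diagonal, up to permutation), solve by back-substitution:
  V =
[[1, -1, 1, 0],
 [-1, 1, 0, 0],
 [1, 0, 0, 0],
 [1, -1, -1, 1]]
  V a = (-4, 0, -3, 0)
Solving gives a = (-3, -3, -4, -4).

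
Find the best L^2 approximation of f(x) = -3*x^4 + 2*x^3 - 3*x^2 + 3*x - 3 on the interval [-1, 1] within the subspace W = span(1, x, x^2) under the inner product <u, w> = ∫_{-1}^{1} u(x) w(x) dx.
g(x) = -39*x^2/7 + 21*x/5 - 96/35

The best approximation g ∈ W is the orthogonal projection of f onto W. Writing g = a_0 + a_1 x + a_2 x^2, the coefficients solve the normal equations G · a = b where
  G_{ij} = <φ_i, φ_j> and b_i = <f, φ_i>, with φ_0 = 1, φ_1 = x, φ_2 = x^2.
G =
  [2, 0, 2/3]
  [0, 2/3, 0]
  [2/3, 0, 2/5],
b = (-46/5, 14/5, -142/35).
Solving gives a_0 = -96/35, a_1 = 21/5, a_2 = -39/7, so
  g(x) = -39*x^2/7 + 21*x/5 - 96/35.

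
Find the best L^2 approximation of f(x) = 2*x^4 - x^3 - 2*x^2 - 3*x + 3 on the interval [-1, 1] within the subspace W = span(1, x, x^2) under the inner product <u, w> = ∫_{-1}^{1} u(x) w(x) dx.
g(x) = -2*x^2/7 - 18*x/5 + 99/35

The best approximation g ∈ W is the orthogonal projection of f onto W. Writing g = a_0 + a_1 x + a_2 x^2, the coefficients solve the normal equations G · a = b where
  G_{ij} = <φ_i, φ_j> and b_i = <f, φ_i>, with φ_0 = 1, φ_1 = x, φ_2 = x^2.
G =
  [2, 0, 2/3]
  [0, 2/3, 0]
  [2/3, 0, 2/5],
b = (82/15, -12/5, 62/35).
Solving gives a_0 = 99/35, a_1 = -18/5, a_2 = -2/7, so
  g(x) = -2*x^2/7 - 18*x/5 + 99/35.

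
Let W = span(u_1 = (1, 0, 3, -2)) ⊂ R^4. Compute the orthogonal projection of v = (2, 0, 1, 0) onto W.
proj_W(v) = (5/14, 0, 15/14, -5/7)

Set up U = [u_1 | ... | u_1] ∈ R^(4×1). The projector onto W = col(U) is P = U (U^T U)^(-1) U^T.
Compute U^T U =
  [14],
and U^T v = (5).
Solve U^T U · c = U^T v for the coefficients: c = (5/14). The projection is proj_W(v) = U c.
Check: (v - proj_W(v)) · u_1 = 0  (should be 0).
Result: proj_W(v) = (5/14, 0, 15/14, -5/7).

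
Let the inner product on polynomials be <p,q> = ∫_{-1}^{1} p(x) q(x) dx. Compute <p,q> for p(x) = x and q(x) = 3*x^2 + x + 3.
<p,q> = 2/3

Expand the product: p(x)·q(x) = 3*x^3 + x^2 + 3*x.
∫_{-1}^{1} of each monomial x^k gives [2/(k+1) if k even, 0 if k odd]. Integrating term-by-term (or equivalently evaluating the antiderivative F(x) = 3*x^4/4 + x^3/3 + 3*x^2/2 at the endpoints):
  F(1) − F(−1) = 31/12 − (23/12) = 2/3.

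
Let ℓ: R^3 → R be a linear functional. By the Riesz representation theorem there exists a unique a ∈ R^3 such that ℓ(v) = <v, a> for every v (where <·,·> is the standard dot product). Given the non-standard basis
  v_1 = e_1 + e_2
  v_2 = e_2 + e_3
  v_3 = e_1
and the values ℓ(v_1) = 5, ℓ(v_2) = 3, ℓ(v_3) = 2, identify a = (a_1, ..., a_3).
a = (2, 3, 0)

Write a = (a_1, ..., a_3) in the standard basis. For each basis vector v_i, ℓ(v_i) = <v_i, a> is a linear equation in the a_j's. Collect the n equations into a matrix system V a = ℓ, where row i of V is v_i (expressed in the standard basis). Since V is invertible (lower-triangular with 1s on the diagonal, up to permutation), solve by back-substitution:
  V =
[[1, 1, 0],
 [0, 1, 1],
 [1, 0, 0]]
  V a = (5, 3, 2)
Solving gives a = (2, 3, 0).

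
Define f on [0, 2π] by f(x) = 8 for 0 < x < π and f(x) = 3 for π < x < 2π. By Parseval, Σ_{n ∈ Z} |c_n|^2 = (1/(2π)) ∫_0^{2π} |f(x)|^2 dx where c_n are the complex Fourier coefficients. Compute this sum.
Σ |c_n|^2 = 73/2

Parseval equates the L^2 energy of f (normalised by 1/(2π)) with the ℓ^2 sum of its Fourier coefficients: (1/(2π)) ∫_0^{2π} |f|^2 = Σ |c_n|^2.
Compute the left side: (1/(2π)) [∫_0^π 8^2 dx + ∫_π^{2π} 3^2 dx] = (1/(2π)) · (64π + 9π) = (64 + 9)/2 = 73/2.
So Σ_{n ∈ Z} |c_n|^2 = 73/2.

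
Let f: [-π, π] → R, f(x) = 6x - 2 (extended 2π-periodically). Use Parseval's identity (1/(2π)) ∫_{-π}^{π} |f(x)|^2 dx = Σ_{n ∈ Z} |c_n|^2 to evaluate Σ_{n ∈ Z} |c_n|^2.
Σ |c_n|^2 = 12π^2 + 4

Expand and integrate term by term over [-π, π]:
  ∫ (6x)^2 dx = 36·(2π^3/3); ∫ 2·6·(-2)·x dx = 0 (odd integrand); ∫ (-2)^2 dx = 4·2π.
So (1/(2π)) ∫_{-π}^{π} (6x - 2)^2 dx = 36π^2/3 + 4 = 12π^2 + 4.
Parseval ⇒ Σ |c_n|^2 = 12π^2 + 4.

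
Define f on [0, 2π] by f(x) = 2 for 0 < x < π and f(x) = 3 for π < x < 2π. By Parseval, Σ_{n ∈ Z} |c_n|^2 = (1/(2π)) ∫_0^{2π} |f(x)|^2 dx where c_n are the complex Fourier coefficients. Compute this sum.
Σ |c_n|^2 = 13/2

Parseval equates the L^2 energy of f (normalised by 1/(2π)) with the ℓ^2 sum of its Fourier coefficients: (1/(2π)) ∫_0^{2π} |f|^2 = Σ |c_n|^2.
Compute the left side: (1/(2π)) [∫_0^π 2^2 dx + ∫_π^{2π} 3^2 dx] = (1/(2π)) · (4π + 9π) = (4 + 9)/2 = 13/2.
So Σ_{n ∈ Z} |c_n|^2 = 13/2.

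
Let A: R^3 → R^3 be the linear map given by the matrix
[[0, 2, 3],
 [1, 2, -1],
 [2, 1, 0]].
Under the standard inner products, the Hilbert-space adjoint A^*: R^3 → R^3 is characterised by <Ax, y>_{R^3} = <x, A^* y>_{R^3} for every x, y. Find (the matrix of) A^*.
A^* = A^T =
[[0, 1, 2],
 [2, 2, 1],
 [3, -1, 0]]

For real matrices with standard dot products, the defining identity <Ax, y> = <x, A^* y> gives (Ax)^T y = x^T (A^*) y, i.e. x^T A^T y = x^T (A^*) y. Since this holds for all x, y, we must have A^* = A^T. Therefore
A^* =
[[0, 1, 2],
 [2, 2, 1],
 [3, -1, 0]].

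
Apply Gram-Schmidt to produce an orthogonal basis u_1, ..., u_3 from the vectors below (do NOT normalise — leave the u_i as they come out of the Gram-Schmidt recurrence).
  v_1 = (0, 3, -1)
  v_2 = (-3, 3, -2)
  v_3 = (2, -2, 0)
Orthogonal basis:
  u_1 = (0, 3, -1)
  u_2 = (-3, -3/10, -9/10)
  u_3 = (4/11, -4/11, -12/11)

Apply the Gram-Schmidt recurrence
  u_1 = v_1
  u_i = v_i − Σ_{j<i} ((v_i · u_j) / (u_j · u_j)) · u_j.

Step by step this gives:
  u_1 = (0, 3, -1)
  u_2 = (-3, -3/10, -9/10)
  u_3 = (4/11, -4/11, -12/11)

Orthogonality check:
  u_2 · u_1 = 0 (should be 0)
  u_3 · u_1 = 0 (should be 0)
  u_3 · u_2 = 0 (should be 0)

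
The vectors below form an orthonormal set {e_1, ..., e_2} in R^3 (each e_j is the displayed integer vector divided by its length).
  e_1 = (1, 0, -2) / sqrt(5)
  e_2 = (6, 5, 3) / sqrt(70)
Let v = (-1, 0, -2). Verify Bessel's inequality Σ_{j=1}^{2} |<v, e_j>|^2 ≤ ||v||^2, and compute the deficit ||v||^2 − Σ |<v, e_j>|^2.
Σ |<v, e_j>|^2 = 27/7; ||v||^2 = 5; deficit = 8/7

Write each e_j = u_j / sqrt(<u_j, u_j>) where u_j is the displayed integer vector. Then <v, e_j> = <v, u_j> / sqrt(<u_j, u_j>), so |<v, e_j>|^2 = <v, u_j>^2 / <u_j, u_j>.
Coefficients: <v, e_1> = 3/sqrt(5), <v, e_2> = -12/sqrt(70).
Square and sum: Σ |<v, e_j>|^2 = 27/7.
Compute ||v||^2 = v·v = 5.
Deficit = 5 − 27/7 = 8/7 ≥ 0, confirming Bessel's inequality. (The deficit equals ||v − Σ <v,e_j> e_j||^2, the squared distance from v to span{e_j}.)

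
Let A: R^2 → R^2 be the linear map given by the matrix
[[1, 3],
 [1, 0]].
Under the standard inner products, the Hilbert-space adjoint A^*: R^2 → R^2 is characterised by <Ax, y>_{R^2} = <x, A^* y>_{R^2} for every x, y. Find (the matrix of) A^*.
A^* = A^T =
[[1, 1],
 [3, 0]]

For real matrices with standard dot products, the defining identity <Ax, y> = <x, A^* y> gives (Ax)^T y = x^T (A^*) y, i.e. x^T A^T y = x^T (A^*) y. Since this holds for all x, y, we must have A^* = A^T. Therefore
A^* =
[[1, 1],
 [3, 0]].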